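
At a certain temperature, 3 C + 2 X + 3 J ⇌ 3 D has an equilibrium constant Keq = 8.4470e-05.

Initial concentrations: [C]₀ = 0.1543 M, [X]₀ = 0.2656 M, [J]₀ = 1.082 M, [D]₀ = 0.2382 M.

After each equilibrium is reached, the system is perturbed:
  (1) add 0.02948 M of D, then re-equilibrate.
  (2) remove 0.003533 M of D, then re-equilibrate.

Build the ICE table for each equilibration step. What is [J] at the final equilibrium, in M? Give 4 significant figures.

Q₀ = 41.17 vs Keq = 8.4470e-05 ⇒ Q>K, reverse
Step 1:
                   C          X          J          D
  Initial     0.1543     0.2656      1.082     0.2382
  Change       0.226     0.1507      0.226     -0.226
  Equil       0.3803     0.4163      1.308    0.01217
  solve Keq expr → x = -0.07534; check Q = 8.4470e-05
Then add 0.02948 M of D.
Step 2:
                   C          X          J          D
  Initial     0.3803     0.4163      1.308    0.04165
  Change     0.02791    0.01861    0.02791   -0.02791
  Equil       0.4082     0.4349      1.336    0.01374
  solve Keq expr → x = -0.009304; check Q = 8.4470e-05
Then remove 0.003533 M of D.
Step 3:
                   C          X          J          D
  Initial     0.4082     0.4349      1.336     0.0102
  Change    -0.00334  -0.002227   -0.00334    0.00334
  Equil       0.4049     0.4327      1.333    0.01354
  solve Keq expr → x = 0.001113; check Q = 8.4470e-05

[J]_eq = 1.333 M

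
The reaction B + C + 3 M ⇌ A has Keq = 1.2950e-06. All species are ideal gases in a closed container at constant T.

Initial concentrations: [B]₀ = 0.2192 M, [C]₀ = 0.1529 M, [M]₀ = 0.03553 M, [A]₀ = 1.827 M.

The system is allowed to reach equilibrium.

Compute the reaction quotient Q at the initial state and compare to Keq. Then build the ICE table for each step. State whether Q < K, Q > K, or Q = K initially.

Q₀ = 1.2154e+06 vs Keq = 1.2950e-06 ⇒ Q>K, reverse
Step 1:
                    B           C           M           A
  Initial      0.2192      0.1529     0.03553       1.827
  Change        1.826       1.826       5.478      -1.826
  Equil         2.045       1.979       5.514  8.7873e-04
  solve Keq expr → x = -1.826; check Q = 1.2950e-06

Q₀ = 1.2154e+06; Q > K (proceeds reverse)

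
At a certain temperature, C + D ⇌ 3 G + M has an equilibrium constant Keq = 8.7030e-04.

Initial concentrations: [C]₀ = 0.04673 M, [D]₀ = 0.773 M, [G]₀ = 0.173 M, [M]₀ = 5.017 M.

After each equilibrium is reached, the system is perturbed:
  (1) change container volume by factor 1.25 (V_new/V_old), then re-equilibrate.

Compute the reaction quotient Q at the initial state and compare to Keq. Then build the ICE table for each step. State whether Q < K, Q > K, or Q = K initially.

Q₀ = 0.7191 vs Keq = 8.7030e-04 ⇒ Q>K, reverse
Step 1:
                  C         D         G         M
  Initial   0.04673     0.773     0.173     5.017
  Change    0.04965   0.04965    -0.149  -0.04965
  Equil     0.09638    0.8227   0.02404     4.967
  solve Keq expr → x = -0.04965; check Q = 8.7030e-04
Then change container volume by factor 1.25 (V_new/V_old).
Step 2:
                  C         D         G         M
  Initial   0.07711    0.6581   0.01923     3.974
  Change  -9.9185e-04 -9.9185e-04  0.002976 9.9185e-04
  Equil     0.07612    0.6571   0.02221     3.975
  solve Keq expr → x = 9.9185e-04; check Q = 8.7030e-04

Q₀ = 0.7191; Q > K (proceeds reverse)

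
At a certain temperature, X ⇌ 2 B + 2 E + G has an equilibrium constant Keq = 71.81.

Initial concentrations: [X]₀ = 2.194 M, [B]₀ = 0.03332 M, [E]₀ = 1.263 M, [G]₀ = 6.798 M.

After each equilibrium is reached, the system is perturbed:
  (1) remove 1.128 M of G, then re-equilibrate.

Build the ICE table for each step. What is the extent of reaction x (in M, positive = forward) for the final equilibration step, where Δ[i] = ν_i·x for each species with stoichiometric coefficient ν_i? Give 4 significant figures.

Q₀ = 0.005487 vs Keq = 71.81 ⇒ Q<K, forward
Step 1:
                   X          B          E          G
  Initial      2.194    0.03332      1.263      6.798
  Change     -0.6965      1.393      1.393     0.6965
  Equil        1.498      1.426      2.656      7.494
  solve Keq expr → x = 0.6965; check Q = 71.81
Then remove 1.128 M of G.
Step 2:
                   X          B          E          G
  Initial      1.498      1.426      2.656      6.366
  Change    -0.03222    0.06444    0.06444    0.03222
  Equil        1.465      1.491       2.72      6.399
  solve Keq expr → x = 0.03222; check Q = 71.81

x = 0.03222 M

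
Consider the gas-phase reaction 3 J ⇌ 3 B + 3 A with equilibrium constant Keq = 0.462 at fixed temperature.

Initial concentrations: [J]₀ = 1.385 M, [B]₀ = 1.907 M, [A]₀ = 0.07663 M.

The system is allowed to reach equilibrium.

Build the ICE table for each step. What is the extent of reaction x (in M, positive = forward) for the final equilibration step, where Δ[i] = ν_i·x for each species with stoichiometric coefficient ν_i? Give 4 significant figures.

x = 0.1007 M

Q₀ = 0.001175 vs Keq = 0.462 ⇒ Q<K, forward
Step 1:
                    J           B           A
  Initial       1.385       1.907     0.07663
  Change      -0.3022      0.3022      0.3022
  Equil         1.083       2.209      0.3789
  solve Keq expr → x = 0.1007; check Q = 0.462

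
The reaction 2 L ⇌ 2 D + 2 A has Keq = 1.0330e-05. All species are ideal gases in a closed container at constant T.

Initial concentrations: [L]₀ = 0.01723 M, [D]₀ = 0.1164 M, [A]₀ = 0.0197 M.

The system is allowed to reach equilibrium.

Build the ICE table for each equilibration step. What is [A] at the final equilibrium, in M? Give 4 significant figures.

Q₀ = 0.01771 vs Keq = 1.0330e-05 ⇒ Q>K, reverse
Step 1:
                    L           D           A
  Initial     0.01723      0.1164      0.0197
  Change      0.01853    -0.01853    -0.01853
  Equil       0.03576     0.09787    0.001174
  solve Keq expr → x = -0.009263; check Q = 1.0330e-05

[A]_eq = 0.001174 M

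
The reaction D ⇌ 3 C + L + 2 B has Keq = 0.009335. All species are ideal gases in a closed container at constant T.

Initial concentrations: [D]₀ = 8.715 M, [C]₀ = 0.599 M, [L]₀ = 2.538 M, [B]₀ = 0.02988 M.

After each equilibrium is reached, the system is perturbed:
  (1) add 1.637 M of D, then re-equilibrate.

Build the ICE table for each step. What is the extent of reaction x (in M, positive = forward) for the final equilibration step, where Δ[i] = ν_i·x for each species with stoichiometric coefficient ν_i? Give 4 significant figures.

x = 0.006023 M

Q₀ = 5.5881e-05 vs Keq = 0.009335 ⇒ Q<K, forward
Step 1:
                  D         C         L         B
  Initial     8.715     0.599     2.538   0.02988
  Change   -0.09196    0.2759   0.09196    0.1839
  Equil       8.623    0.8749      2.63    0.2138
  solve Keq expr → x = 0.09196; check Q = 0.009335
Then add 1.637 M of D.
Step 2:
                  D         C         L         B
  Initial     10.26    0.8749      2.63    0.2138
  Change  -0.006023   0.01807  0.006023   0.01205
  Equil       10.25    0.8929     2.636    0.2258
  solve Keq expr → x = 0.006023; check Q = 0.009335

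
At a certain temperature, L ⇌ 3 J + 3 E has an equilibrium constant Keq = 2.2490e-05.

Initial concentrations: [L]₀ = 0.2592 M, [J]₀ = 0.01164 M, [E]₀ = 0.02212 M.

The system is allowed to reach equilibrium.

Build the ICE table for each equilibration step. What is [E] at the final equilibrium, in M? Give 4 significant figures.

[E]_eq = 0.136 M

Q₀ = 6.5854e-11 vs Keq = 2.2490e-05 ⇒ Q<K, forward
Step 1:
                  L         J         E
  Initial    0.2592   0.01164   0.02212
  Change   -0.03796    0.1139    0.1139
  Equil      0.2212    0.1255     0.136
  solve Keq expr → x = 0.03796; check Q = 2.2490e-05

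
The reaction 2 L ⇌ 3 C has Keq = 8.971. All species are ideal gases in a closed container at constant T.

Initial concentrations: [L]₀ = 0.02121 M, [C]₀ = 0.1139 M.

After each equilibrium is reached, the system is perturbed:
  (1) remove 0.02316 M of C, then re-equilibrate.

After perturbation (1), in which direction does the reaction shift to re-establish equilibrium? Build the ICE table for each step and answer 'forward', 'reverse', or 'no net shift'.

Direction: forward

Q₀ = 3.285 vs Keq = 8.971 ⇒ Q<K, forward
Step 1:
                   L          C
  I          0.02121     0.1139
  C        -0.006653   0.009979
  E          0.01456     0.1239
  solve Keq expr → x = 0.003326; check Q = 8.971
Then remove 0.02316 M of C.
Step 2:
                   L          C
  I          0.01456     0.1007
  C         -0.00313   0.004695
  E          0.01143     0.1054
  solve Keq expr → x = 0.001565; check Q = 8.971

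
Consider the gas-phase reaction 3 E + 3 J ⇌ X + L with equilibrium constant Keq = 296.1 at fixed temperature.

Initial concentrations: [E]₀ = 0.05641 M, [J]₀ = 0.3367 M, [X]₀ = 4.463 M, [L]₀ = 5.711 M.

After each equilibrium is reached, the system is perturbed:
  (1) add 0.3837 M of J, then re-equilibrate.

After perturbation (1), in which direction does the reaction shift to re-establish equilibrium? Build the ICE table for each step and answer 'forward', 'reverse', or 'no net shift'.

Q₀ = 3.7200e+06 vs Keq = 296.1 ⇒ Q>K, reverse
Step 1:
                    E           J           X           L
  init        0.05641      0.3367       4.463       5.711
  Δ            0.4756      0.4756     -0.1585     -0.1585
  eq            0.532      0.8123       4.304       5.552
  solve Keq expr → x = -0.1585; check Q = 296.1
Then add 0.3837 M of J.
Step 2:
                    E           J           X           L
  init          0.532       1.196       4.304       5.552
  Δ           -0.1259     -0.1259     0.04195     0.04195
  eq           0.4062        1.07       4.346       5.594
  solve Keq expr → x = 0.04195; check Q = 296.1

Direction: forward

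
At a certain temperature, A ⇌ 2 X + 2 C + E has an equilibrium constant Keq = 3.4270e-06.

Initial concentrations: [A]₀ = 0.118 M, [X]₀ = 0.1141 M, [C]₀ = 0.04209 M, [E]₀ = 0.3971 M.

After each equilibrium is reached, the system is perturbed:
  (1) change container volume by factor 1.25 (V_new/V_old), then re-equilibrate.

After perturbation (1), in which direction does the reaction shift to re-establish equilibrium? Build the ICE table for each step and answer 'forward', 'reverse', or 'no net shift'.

Q₀ = 7.7615e-05 vs Keq = 3.4270e-06 ⇒ Q>K, reverse
Step 1:
                   A          X          C          E
  I            0.118     0.1141    0.04209     0.3971
  C          0.01462   -0.02924   -0.02924   -0.01462
  E           0.1326    0.08486    0.01285     0.3825
  solve Keq expr → x = -0.01462; check Q = 3.4270e-06
Then change container volume by factor 1.25 (V_new/V_old).
Step 2:
                   A          X          C          E
  I           0.1061    0.06789    0.01028      0.306
  C        -0.002277   0.004554   0.004554   0.002277
  E           0.1038    0.07244    0.01483     0.3083
  solve Keq expr → x = 0.002277; check Q = 3.4270e-06

Direction: forward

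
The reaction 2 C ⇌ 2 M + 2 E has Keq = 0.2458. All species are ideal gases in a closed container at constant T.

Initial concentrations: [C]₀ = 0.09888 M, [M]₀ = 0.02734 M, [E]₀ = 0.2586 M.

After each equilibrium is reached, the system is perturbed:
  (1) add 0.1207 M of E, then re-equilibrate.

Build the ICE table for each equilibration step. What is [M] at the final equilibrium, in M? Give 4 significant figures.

[M]_eq = 0.06831 M

Q₀ = 0.005113 vs Keq = 0.2458 ⇒ Q<K, forward
Step 1:
                    C           M           E
  Initial     0.09888     0.02734      0.2586
  Change     -0.05042     0.05042     0.05042
  Equil       0.04846     0.07776       0.309
  solve Keq expr → x = 0.02521; check Q = 0.2458
Then add 0.1207 M of E.
Step 2:
                    C           M           E
  Initial     0.04846     0.07776      0.4297
  Change     0.009444   -0.009444   -0.009444
  Equil       0.05791     0.06831      0.4203
  solve Keq expr → x = -0.004722; check Q = 0.2458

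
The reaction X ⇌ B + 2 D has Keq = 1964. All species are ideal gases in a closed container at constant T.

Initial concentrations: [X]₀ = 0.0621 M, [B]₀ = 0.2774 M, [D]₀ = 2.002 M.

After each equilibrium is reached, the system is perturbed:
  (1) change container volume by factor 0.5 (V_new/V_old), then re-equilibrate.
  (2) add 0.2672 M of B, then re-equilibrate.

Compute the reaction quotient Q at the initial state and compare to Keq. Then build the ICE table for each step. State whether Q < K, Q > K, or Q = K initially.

Q₀ = 17.9 vs Keq = 1964 ⇒ Q<K, forward
Step 1:
                    X           B           D
  init         0.0621      0.2774       2.002
  Δ          -0.06132     0.06132      0.1226
  eq       7.7853e-04      0.3387       2.125
  solve Keq expr → x = 0.06132; check Q = 1964
Then change container volume by factor 0.5 (V_new/V_old).
Step 2:
                    X           B           D
  init       0.001557      0.6774       4.249
  Δ          0.004602   -0.004602   -0.009204
  eq         0.006159      0.6728        4.24
  solve Keq expr → x = -0.004602; check Q = 1964
Then add 0.2672 M of B.
Step 3:
                    X           B           D
  init       0.006159        0.94        4.24
  Δ          0.002404   -0.002404   -0.004809
  eq         0.008564      0.9376       4.235
  solve Keq expr → x = -0.002404; check Q = 1964

Q₀ = 17.9; Q < K (proceeds forward)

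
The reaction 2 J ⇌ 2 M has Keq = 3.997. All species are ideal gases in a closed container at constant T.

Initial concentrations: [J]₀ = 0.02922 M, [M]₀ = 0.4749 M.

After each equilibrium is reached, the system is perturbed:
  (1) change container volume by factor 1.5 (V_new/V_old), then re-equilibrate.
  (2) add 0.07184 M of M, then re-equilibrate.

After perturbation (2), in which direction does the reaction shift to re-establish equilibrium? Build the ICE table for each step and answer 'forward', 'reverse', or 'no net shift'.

Q₀ = 264.1 vs Keq = 3.997 ⇒ Q>K, reverse
Step 1:
                  J         M
  Initial   0.02922    0.4749
  Change     0.1389   -0.1389
  Equil      0.1681     0.336
  solve Keq expr → x = -0.06943; check Q = 3.997
Then change container volume by factor 1.5 (V_new/V_old).
Step 2:
                  J         M
  Initial    0.1121     0.224
  Change          0         0
  Equil      0.1121     0.224
  solve Keq expr → x = 0; check Q = 3.997
Then add 0.07184 M of M.
Step 3:
                  J         M
  Initial    0.1121    0.2959
  Change    0.02395  -0.02395
  Equil       0.136    0.2719
  solve Keq expr → x = -0.01198; check Q = 3.997

Direction: reverse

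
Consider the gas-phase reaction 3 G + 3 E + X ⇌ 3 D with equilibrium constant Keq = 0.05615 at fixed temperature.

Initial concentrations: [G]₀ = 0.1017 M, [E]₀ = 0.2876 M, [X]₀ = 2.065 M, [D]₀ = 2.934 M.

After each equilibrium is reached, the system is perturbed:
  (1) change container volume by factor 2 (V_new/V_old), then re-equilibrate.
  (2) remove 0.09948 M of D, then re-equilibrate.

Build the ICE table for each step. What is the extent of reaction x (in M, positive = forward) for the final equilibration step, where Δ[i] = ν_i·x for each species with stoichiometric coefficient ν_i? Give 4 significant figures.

x = 0.01721 M

Q₀ = 4.8880e+05 vs Keq = 0.05615 ⇒ Q>K, reverse
Step 1:
                    G           E           X           D
  init         0.1017      0.2876       2.065       2.934
  Δ             1.476       1.476      0.4921      -1.476
  eq            1.578       1.764       2.557       1.458
  solve Keq expr → x = -0.4921; check Q = 0.05615
Then change container volume by factor 2 (V_new/V_old).
Step 2:
                    G           E           X           D
  init          0.789       0.882       1.279      0.7288
  Δ            0.2396      0.2396     0.07986     -0.2396
  eq            1.029       1.122       1.358      0.4892
  solve Keq expr → x = -0.07986; check Q = 0.05615
Then remove 0.09948 M of D.
Step 3:
                    G           E           X           D
  init          1.029       1.122       1.358      0.3898
  Δ          -0.05164    -0.05164    -0.01721     0.05164
  eq            0.977        1.07       1.341      0.4414
  solve Keq expr → x = 0.01721; check Q = 0.05615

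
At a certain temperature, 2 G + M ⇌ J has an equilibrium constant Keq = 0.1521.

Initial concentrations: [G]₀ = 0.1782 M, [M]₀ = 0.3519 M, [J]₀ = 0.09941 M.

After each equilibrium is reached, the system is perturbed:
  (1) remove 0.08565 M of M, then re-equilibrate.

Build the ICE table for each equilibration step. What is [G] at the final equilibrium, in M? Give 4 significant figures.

[G]_eq = 0.3627 M

Q₀ = 8.896 vs Keq = 0.1521 ⇒ Q>K, reverse
Step 1:
                  G         M         J
  I          0.1782    0.3519   0.09941
  C          0.1814    0.0907   -0.0907
  E          0.3596    0.4426  0.008706
  solve Keq expr → x = -0.0907; check Q = 0.1521
Then remove 0.08565 M of M.
Step 2:
                  G         M         J
  I          0.3596     0.357  0.008706
  C        0.003067  0.001534 -0.001534
  E          0.3627    0.3585  0.007172
  solve Keq expr → x = -0.001534; check Q = 0.1521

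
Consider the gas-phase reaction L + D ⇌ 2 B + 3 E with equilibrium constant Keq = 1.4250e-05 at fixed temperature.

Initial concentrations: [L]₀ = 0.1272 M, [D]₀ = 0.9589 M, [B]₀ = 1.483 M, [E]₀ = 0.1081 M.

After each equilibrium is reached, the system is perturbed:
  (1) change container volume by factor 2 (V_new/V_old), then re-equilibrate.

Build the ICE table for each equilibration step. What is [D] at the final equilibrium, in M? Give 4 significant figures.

[D]_eq = 0.494 M

Q₀ = 0.02278 vs Keq = 1.4250e-05 ⇒ Q>K, reverse
Step 1:
                   L          D          B          E
  Initial     0.1272     0.9589      1.483     0.1081
  Change     0.03257    0.03257   -0.06514   -0.09771
  Equil       0.1598     0.9915      1.418    0.01039
  solve Keq expr → x = -0.03257; check Q = 1.4250e-05
Then change container volume by factor 2 (V_new/V_old).
Step 2:
                   L          D          B          E
  Initial    0.07988     0.4957     0.7089   0.005197
  Change   -0.001693  -0.001693   0.003386   0.005078
  Equil      0.07819      0.494     0.7123    0.01028
  solve Keq expr → x = 0.001693; check Q = 1.4250e-05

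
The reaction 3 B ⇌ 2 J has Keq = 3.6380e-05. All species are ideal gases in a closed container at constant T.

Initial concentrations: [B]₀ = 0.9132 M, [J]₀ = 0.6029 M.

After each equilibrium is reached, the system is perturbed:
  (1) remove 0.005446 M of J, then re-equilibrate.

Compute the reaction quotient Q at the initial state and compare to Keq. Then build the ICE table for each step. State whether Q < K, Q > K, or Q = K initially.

Q₀ = 0.4773; Q > K (proceeds reverse)

Q₀ = 0.4773 vs Keq = 3.6380e-05 ⇒ Q>K, reverse
Step 1:
                   B          J
  init        0.9132     0.6029
  Δ           0.8826    -0.5884
  eq           1.796    0.01451
  solve Keq expr → x = -0.2942; check Q = 3.6380e-05
Then remove 0.005446 M of J.
Step 2:
                   B          J
  init         1.796   0.009069
  Δ        -0.008023   0.005349
  eq           1.788    0.01442
  solve Keq expr → x = 0.002674; check Q = 3.6380e-05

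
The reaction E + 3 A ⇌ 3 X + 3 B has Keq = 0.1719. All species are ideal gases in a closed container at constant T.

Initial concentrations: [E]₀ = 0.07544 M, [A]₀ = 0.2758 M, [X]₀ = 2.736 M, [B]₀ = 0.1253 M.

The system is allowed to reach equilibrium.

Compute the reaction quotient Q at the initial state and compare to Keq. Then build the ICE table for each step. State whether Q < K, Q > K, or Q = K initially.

Q₀ = 25.46 vs Keq = 0.1719 ⇒ Q>K, reverse
Step 1:
                   E          A          X          B
  I          0.07544     0.2758      2.736     0.1253
  C          0.02971    0.08912   -0.08912   -0.08912
  E           0.1051     0.3649      2.647    0.03618
  solve Keq expr → x = -0.02971; check Q = 0.1719

Q₀ = 25.46; Q > K (proceeds reverse)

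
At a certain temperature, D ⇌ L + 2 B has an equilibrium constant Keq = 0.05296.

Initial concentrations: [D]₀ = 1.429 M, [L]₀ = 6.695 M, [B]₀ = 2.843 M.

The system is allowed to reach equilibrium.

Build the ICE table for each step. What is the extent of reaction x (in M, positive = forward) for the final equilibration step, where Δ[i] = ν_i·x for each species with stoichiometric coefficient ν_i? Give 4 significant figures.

x = -1.339 M

Q₀ = 37.87 vs Keq = 0.05296 ⇒ Q>K, reverse
Step 1:
                    D           L           B
  init          1.429       6.695       2.843
  Δ             1.339      -1.339      -2.678
  eq            2.768       5.356      0.1654
  solve Keq expr → x = -1.339; check Q = 0.05296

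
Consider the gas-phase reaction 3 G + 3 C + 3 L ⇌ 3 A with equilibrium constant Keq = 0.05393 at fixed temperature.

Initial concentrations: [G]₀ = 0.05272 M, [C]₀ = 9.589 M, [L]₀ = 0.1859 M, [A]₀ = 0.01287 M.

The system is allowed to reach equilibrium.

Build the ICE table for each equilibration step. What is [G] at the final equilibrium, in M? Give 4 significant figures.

[G]_eq = 0.0403 M

Q₀ = 0.002568 vs Keq = 0.05393 ⇒ Q<K, forward
Step 1:
                   G          C          L          A
  init       0.05272      9.589     0.1859    0.01287
  Δ         -0.01242   -0.01242   -0.01242    0.01242
  eq          0.0403      9.577     0.1735    0.02529
  solve Keq expr → x = 0.004141; check Q = 0.05393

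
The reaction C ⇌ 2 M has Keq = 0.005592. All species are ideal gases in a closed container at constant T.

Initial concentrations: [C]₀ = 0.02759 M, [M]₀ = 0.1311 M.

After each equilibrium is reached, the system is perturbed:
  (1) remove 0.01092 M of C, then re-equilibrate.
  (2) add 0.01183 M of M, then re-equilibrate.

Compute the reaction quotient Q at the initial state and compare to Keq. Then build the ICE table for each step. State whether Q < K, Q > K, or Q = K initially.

Q₀ = 0.623 vs Keq = 0.005592 ⇒ Q>K, reverse
Step 1:
                   C          M
  Initial    0.02759     0.1311
  Change     0.05482    -0.1096
  Equil      0.08241    0.02147
  solve Keq expr → x = -0.05482; check Q = 0.005592
Then remove 0.01092 M of C.
Step 2:
                   C          M
  Initial    0.07149    0.02147
  Change  6.8840e-04  -0.001377
  Equil      0.07218    0.02009
  solve Keq expr → x = -6.8840e-04; check Q = 0.005592
Then add 0.01183 M of M.
Step 3:
                   C          M
  Initial    0.07218    0.03192
  Change    0.005537   -0.01107
  Equil      0.07771    0.02085
  solve Keq expr → x = -0.005537; check Q = 0.005592

Q₀ = 0.623; Q > K (proceeds reverse)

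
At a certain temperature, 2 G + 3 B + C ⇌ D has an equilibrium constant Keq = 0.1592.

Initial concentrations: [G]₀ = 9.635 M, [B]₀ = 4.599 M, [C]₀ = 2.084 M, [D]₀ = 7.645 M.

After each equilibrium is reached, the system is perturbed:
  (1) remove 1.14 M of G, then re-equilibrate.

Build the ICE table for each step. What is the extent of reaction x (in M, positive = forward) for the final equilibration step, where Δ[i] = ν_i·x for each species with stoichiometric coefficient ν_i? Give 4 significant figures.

Q₀ = 4.0624e-04 vs Keq = 0.1592 ⇒ Q<K, forward
Step 1:
                  G         B         C         D
  Initial     9.635     4.599     2.084     7.645
  Change     -2.365    -3.547    -1.182     1.182
  Equil        7.27     1.052    0.9016     8.827
  solve Keq expr → x = 1.182; check Q = 0.1592
Then remove 1.14 M of G.
Step 2:
                  G         B         C         D
  Initial      6.13     1.052    0.9016     8.827
  Change     0.0681    0.1022   0.03405  -0.03405
  Equil       6.198     1.154    0.9356     8.793
  solve Keq expr → x = -0.03405; check Q = 0.1592

x = -0.03405 M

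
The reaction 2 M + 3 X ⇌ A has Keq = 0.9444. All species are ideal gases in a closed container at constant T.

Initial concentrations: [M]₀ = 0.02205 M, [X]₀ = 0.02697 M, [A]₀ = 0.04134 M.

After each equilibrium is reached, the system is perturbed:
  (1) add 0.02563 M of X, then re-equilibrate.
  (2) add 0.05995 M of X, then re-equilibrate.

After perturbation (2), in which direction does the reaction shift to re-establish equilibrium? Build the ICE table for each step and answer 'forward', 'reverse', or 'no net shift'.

Direction: forward

Q₀ = 4.3342e+06 vs Keq = 0.9444 ⇒ Q>K, reverse
Step 1:
                   M          X          A
  Initial    0.02205    0.02697    0.04134
  Change     0.08261     0.1239    -0.0413
  Equil       0.1047     0.1509 3.5533e-05
  solve Keq expr → x = -0.0413; check Q = 0.9444
Then add 0.02563 M of X.
Step 2:
                   M          X          A
  Initial     0.1047     0.1765 3.5533e-05
  Change  -4.2500e-05 -6.3750e-05 2.1250e-05
  Equil       0.1046     0.1764 5.6783e-05
  solve Keq expr → x = 2.1250e-05; check Q = 0.9444
Then add 0.05995 M of X.
Step 3:
                   M          X          A
  Initial     0.1046     0.2364 5.6783e-05
  Change  -1.5790e-04 -2.3684e-04 7.8948e-05
  Equil       0.1045     0.2362 1.3573e-04
  solve Keq expr → x = 7.8948e-05; check Q = 0.9444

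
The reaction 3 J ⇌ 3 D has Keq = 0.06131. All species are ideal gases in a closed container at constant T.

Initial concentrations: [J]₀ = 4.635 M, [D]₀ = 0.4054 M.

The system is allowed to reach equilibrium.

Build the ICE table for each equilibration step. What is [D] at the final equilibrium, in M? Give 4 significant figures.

Q₀ = 6.6912e-04 vs Keq = 0.06131 ⇒ Q<K, forward
Step 1:
                   J          D
  I            4.635     0.4054
  C            -1.02       1.02
  E            3.615      1.425
  solve Keq expr → x = 0.34; check Q = 0.06131

[D]_eq = 1.425 M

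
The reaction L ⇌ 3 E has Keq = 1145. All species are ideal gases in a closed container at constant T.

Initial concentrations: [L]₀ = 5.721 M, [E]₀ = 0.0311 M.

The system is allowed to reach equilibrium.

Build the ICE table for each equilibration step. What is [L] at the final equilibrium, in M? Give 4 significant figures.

Q₀ = 5.2579e-06 vs Keq = 1145 ⇒ Q<K, forward
Step 1:
                   L          E
  init         5.721     0.0311
  Δ           -4.092      12.28
  eq           1.629      12.31
  solve Keq expr → x = 4.092; check Q = 1145

[L]_eq = 1.629 M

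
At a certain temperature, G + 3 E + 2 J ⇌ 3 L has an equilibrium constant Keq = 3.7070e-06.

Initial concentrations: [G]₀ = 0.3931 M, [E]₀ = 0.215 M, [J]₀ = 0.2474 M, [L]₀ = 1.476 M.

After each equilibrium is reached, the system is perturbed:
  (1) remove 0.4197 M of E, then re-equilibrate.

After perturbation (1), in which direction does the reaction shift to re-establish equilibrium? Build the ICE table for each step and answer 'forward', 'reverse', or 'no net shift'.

Q₀ = 1.3447e+04 vs Keq = 3.7070e-06 ⇒ Q>K, reverse
Step 1:
                    G           E           J           L
  init         0.3931       0.215      0.2474       1.476
  Δ            0.4827       1.448      0.9653      -1.448
  eq           0.8758       1.663       1.213       0.028
  solve Keq expr → x = -0.4827; check Q = 3.7070e-06
Then remove 0.4197 M of E.
Step 2:
                    G           E           J           L
  init         0.8758       1.243       1.213       0.028
  Δ          0.002293     0.00688    0.004587    -0.00688
  eq           0.8781        1.25       1.217     0.02112
  solve Keq expr → x = -0.002293; check Q = 3.7070e-06

Direction: reverse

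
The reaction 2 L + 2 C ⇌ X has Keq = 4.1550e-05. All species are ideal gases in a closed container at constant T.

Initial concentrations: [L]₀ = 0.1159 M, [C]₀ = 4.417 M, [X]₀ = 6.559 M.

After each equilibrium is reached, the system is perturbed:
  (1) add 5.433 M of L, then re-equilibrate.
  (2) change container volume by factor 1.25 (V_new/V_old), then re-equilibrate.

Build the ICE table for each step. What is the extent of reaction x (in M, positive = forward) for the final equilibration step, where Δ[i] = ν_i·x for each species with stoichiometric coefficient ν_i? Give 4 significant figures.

x = -0.4492 M

Q₀ = 25.03 vs Keq = 4.1550e-05 ⇒ Q>K, reverse
Step 1:
                   L          C          X
  I           0.1159      4.417      6.559
  C            10.81      10.81     -5.407
  E            10.93      15.23      1.152
  solve Keq expr → x = -5.407; check Q = 4.1550e-05
Then add 5.433 M of L.
Step 2:
                   L          C          X
  I            16.36      15.23      1.152
  C           -1.328     -1.328      0.664
  E            15.04       13.9      1.816
  solve Keq expr → x = 0.664; check Q = 4.1550e-05
Then change container volume by factor 1.25 (V_new/V_old).
Step 3:
                   L          C          X
  I            12.03      11.12      1.453
  C           0.8985     0.8985    -0.4492
  E            12.93      12.02      1.003
  solve Keq expr → x = -0.4492; check Q = 4.1550e-05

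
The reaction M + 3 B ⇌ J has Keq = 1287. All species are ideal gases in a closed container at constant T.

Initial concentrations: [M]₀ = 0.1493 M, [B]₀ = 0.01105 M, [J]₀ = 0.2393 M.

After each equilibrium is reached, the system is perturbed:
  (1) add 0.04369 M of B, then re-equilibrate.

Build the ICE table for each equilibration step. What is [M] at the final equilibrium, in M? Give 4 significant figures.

[M]_eq = 0.165 M

Q₀ = 1.1879e+06 vs Keq = 1287 ⇒ Q>K, reverse
Step 1:
                    M           B           J
  init         0.1493     0.01105      0.2393
  Δ           0.02873     0.08618    -0.02873
  eq            0.178     0.09723      0.2106
  solve Keq expr → x = -0.02873; check Q = 1287
Then add 0.04369 M of B.
Step 2:
                    M           B           J
  init          0.178      0.1409      0.2106
  Δ          -0.01306    -0.03917     0.01306
  eq            0.165      0.1017      0.2236
  solve Keq expr → x = 0.01306; check Q = 1287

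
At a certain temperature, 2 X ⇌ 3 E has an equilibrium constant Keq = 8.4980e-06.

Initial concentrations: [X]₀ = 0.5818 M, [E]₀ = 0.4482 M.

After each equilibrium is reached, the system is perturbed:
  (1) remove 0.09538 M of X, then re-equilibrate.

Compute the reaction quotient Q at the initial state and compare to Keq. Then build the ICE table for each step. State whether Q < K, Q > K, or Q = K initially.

Q₀ = 0.266 vs Keq = 8.4980e-06 ⇒ Q>K, reverse
Step 1:
                  X         E
  Initial    0.5818    0.4482
  Change     0.2864   -0.4296
  Equil      0.8682   0.01857
  solve Keq expr → x = -0.1432; check Q = 8.4980e-06
Then remove 0.09538 M of X.
Step 2:
                  X         E
  Initial    0.7728   0.01857
  Change  9.1521e-04 -0.001373
  Equil      0.7738    0.0172
  solve Keq expr → x = -4.5761e-04; check Q = 8.4980e-06

Q₀ = 0.266; Q > K (proceeds reverse)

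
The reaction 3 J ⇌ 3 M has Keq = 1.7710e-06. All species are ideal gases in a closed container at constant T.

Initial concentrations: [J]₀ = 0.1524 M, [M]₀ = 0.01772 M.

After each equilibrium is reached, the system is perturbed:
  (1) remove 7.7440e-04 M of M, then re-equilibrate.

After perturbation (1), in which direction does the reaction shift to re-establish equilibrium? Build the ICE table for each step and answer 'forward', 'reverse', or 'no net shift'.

Direction: forward

Q₀ = 0.001572 vs Keq = 1.7710e-06 ⇒ Q>K, reverse
Step 1:
                   J          M
  Initial     0.1524    0.01772
  Change     0.01569   -0.01569
  Equil       0.1681   0.002034
  solve Keq expr → x = -0.005229; check Q = 1.7710e-06
Then remove 7.7440e-04 M of M.
Step 2:
                   J          M
  Initial     0.1681   0.001259
  Change  -7.6514e-04 7.6514e-04
  Equil       0.1673   0.002024
  solve Keq expr → x = 2.5505e-04; check Q = 1.7710e-06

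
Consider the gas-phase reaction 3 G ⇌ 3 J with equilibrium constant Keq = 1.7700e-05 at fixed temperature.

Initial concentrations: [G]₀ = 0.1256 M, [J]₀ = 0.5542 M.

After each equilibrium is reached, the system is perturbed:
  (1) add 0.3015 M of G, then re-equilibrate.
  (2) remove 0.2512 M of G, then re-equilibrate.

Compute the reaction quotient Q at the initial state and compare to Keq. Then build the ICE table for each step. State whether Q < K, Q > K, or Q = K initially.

Q₀ = 85.91; Q > K (proceeds reverse)

Q₀ = 85.91 vs Keq = 1.7700e-05 ⇒ Q>K, reverse
Step 1:
                    G           J
  I            0.1256      0.5542
  C            0.5369     -0.5369
  E            0.6625     0.01727
  solve Keq expr → x = -0.179; check Q = 1.7700e-05
Then add 0.3015 M of G.
Step 2:
                    G           J
  I             0.964     0.01727
  C         -0.007658    0.007658
  E            0.9564     0.02492
  solve Keq expr → x = 0.002553; check Q = 1.7700e-05
Then remove 0.2512 M of G.
Step 3:
                    G           J
  I            0.7052     0.02492
  C           0.00638    -0.00638
  E            0.7116     0.01854
  solve Keq expr → x = -0.002127; check Q = 1.7700e-05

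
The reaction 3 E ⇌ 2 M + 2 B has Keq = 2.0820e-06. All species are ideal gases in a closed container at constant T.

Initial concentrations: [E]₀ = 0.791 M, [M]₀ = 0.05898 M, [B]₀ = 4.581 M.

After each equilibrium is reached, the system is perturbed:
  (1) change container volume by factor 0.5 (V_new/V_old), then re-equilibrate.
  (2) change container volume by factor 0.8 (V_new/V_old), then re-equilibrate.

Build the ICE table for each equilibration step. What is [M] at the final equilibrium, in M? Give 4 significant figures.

[M]_eq = 4.1592e-04 M

Q₀ = 0.1475 vs Keq = 2.0820e-06 ⇒ Q>K, reverse
Step 1:
                  E         M         B
  I           0.791   0.05898     4.581
  C         0.08808  -0.05872  -0.05872
  E          0.8791 2.6298e-04     4.522
  solve Keq expr → x = -0.02936; check Q = 2.0820e-06
Then change container volume by factor 0.5 (V_new/V_old).
Step 2:
                  E         M         B
  I           1.758 5.2596e-04     9.045
  C       2.3096e-04 -1.5397e-04 -1.5397e-04
  E           1.758 3.7199e-04     9.044
  solve Keq expr → x = -7.6985e-05; check Q = 2.0820e-06
Then change container volume by factor 0.8 (V_new/V_old).
Step 3:
                  E         M         B
  I           2.198 4.6499e-04     11.31
  C       7.3601e-05 -4.9067e-05 -4.9067e-05
  E           2.198 4.1592e-04     11.31
  solve Keq expr → x = -2.4534e-05; check Q = 2.0820e-06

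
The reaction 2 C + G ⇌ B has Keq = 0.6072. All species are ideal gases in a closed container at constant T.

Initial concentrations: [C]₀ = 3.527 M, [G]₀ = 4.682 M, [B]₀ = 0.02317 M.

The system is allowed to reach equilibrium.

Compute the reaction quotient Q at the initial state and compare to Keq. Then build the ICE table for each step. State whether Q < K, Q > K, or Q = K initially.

Q₀ = 3.9782e-04 vs Keq = 0.6072 ⇒ Q<K, forward
Step 1:
                   C          G          B
  I            3.527      4.682    0.02317
  C           -2.703     -1.351      1.351
  E           0.8244      3.331      1.374
  solve Keq expr → x = 1.351; check Q = 0.6072

Q₀ = 3.9782e-04; Q < K (proceeds forward)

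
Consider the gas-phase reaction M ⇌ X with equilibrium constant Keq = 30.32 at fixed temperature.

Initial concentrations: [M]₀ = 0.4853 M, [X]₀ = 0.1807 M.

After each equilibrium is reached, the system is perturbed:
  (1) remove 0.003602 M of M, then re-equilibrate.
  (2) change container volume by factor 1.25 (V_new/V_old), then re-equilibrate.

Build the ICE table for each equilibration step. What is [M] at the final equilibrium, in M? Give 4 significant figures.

[M]_eq = 0.01692 M

Q₀ = 0.3723 vs Keq = 30.32 ⇒ Q<K, forward
Step 1:
                    M           X
  init         0.4853      0.1807
  Δ            -0.464       0.464
  eq          0.02126      0.6447
  solve Keq expr → x = 0.464; check Q = 30.32
Then remove 0.003602 M of M.
Step 2:
                    M           X
  init        0.01766      0.6447
  Δ          0.003487   -0.003487
  eq          0.02115      0.6412
  solve Keq expr → x = -0.003487; check Q = 30.32
Then change container volume by factor 1.25 (V_new/V_old).
Step 3:
                    M           X
  init        0.01692       0.513
  Δ                 0           0
  eq          0.01692       0.513
  solve Keq expr → x = 0; check Q = 30.32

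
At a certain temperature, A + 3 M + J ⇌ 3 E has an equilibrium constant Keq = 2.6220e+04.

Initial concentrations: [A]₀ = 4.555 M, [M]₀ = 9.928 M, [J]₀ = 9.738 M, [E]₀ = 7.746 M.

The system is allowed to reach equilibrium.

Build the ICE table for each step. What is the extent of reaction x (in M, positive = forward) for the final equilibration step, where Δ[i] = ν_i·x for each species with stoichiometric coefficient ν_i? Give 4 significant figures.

Q₀ = 0.01071 vs Keq = 2.6220e+04 ⇒ Q<K, forward
Step 1:
                  A         M         J         E
  I           4.555     9.928     9.738     7.746
  C          -3.215    -9.644    -3.215     9.644
  E            1.34    0.2841     6.523     17.39
  solve Keq expr → x = 3.215; check Q = 2.6220e+04

x = 3.215 M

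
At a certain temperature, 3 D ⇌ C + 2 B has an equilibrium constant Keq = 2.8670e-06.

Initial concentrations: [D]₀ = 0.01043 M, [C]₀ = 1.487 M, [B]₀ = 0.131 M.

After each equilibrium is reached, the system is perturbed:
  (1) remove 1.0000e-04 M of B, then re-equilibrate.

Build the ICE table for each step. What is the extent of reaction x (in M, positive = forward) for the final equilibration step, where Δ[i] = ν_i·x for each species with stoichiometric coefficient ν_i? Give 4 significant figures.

x = 4.9926e-05 M

Q₀ = 2.2491e+04 vs Keq = 2.8670e-06 ⇒ Q>K, reverse
Step 1:
                   D          C          B
  init       0.01043      1.487      0.131
  Δ           0.1963   -0.06543    -0.1309
  eq          0.2067      1.422 1.3349e-04
  solve Keq expr → x = -0.06543; check Q = 2.8670e-06
Then remove 1.0000e-04 M of B.
Step 2:
                   D          C          B
  init        0.2067      1.422 3.3486e-05
  Δ       -1.4978e-04 4.9926e-05 9.9853e-05
  eq          0.2066      1.422 1.3334e-04
  solve Keq expr → x = 4.9926e-05; check Q = 2.8670e-06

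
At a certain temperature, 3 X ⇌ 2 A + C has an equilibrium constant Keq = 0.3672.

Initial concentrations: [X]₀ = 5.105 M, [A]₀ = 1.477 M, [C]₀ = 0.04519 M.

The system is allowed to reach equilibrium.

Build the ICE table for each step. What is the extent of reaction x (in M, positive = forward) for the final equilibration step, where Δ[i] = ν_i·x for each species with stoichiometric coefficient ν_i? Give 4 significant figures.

x = 0.7834 M

Q₀ = 7.4100e-04 vs Keq = 0.3672 ⇒ Q<K, forward
Step 1:
                  X         A         C
  I           5.105     1.477   0.04519
  C           -2.35     1.567    0.7834
  E           2.755     3.044    0.8286
  solve Keq expr → x = 0.7834; check Q = 0.3672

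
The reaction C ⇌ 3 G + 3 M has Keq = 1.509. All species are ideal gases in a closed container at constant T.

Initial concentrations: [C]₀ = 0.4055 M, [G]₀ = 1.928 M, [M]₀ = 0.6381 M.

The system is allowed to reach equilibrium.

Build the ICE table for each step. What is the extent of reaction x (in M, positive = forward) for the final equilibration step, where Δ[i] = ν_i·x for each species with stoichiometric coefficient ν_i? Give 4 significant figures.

Q₀ = 4.592 vs Keq = 1.509 ⇒ Q>K, reverse
Step 1:
                    C           G           M
  init         0.4055       1.928      0.6381
  Δ           0.04803     -0.1441     -0.1441
  eq           0.4535       1.784       0.494
  solve Keq expr → x = -0.04803; check Q = 1.509

x = -0.04803 M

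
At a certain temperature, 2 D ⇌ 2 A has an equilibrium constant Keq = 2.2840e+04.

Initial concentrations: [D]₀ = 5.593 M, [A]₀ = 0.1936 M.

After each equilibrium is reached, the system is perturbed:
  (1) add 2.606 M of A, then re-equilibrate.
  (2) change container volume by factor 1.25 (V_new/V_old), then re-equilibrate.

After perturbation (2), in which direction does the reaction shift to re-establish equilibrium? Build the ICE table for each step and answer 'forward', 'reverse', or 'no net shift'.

Q₀ = 0.001198 vs Keq = 2.2840e+04 ⇒ Q<K, forward
Step 1:
                   D          A
  I            5.593     0.1936
  C           -5.555      5.555
  E          0.03804      5.749
  solve Keq expr → x = 2.777; check Q = 2.2840e+04
Then add 2.606 M of A.
Step 2:
                   D          A
  I          0.03804      8.355
  C          0.01713   -0.01713
  E          0.05517      8.337
  solve Keq expr → x = -0.008565; check Q = 2.2840e+04
Then change container volume by factor 1.25 (V_new/V_old).
Step 3:
                   D          A
  I          0.04413       6.67
  C                0          0
  E          0.04413       6.67
  solve Keq expr → x = 0; check Q = 2.2840e+04

Direction: no net shift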